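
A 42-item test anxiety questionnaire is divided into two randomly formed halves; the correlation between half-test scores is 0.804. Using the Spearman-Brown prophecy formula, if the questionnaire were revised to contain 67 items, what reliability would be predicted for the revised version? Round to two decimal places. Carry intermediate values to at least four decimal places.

Full-test reliability from the split-half r: r_full = 2(0.804)/(1 + 0.804) = 0.8914
Then adjust to 67 items: n = 67/42 = 1.5952
r_new = n·r_full / (1 + (n − 1)·r_full) = 1.4220 / 1.5306 ≈ 0.9290

0.93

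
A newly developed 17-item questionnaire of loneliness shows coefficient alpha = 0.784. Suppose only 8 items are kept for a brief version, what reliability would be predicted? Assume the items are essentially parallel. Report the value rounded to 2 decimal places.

0.63

n = 8/17 = 0.4706
Spearman-Brown: r_new = n·r / (1 + (n − 1)·r)
r_new = 0.4706·0.784 / [1 + (0.4706 − 1)·0.784]
r_new = 0.3690 / 0.5850 ≈ 0.6308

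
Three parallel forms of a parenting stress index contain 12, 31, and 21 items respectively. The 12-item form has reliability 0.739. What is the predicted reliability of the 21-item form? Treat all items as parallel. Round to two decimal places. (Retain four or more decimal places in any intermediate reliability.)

0.83

The 31-item form is not needed; work directly from the 12-item form with n = 21/12 = 1.7500.
r_{21} = n·r / (1 + (n − 1)·r) = 1.2933 / 1.5543 ≈ 0.8321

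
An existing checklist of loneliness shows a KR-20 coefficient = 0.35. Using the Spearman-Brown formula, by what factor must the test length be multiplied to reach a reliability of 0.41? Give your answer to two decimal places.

1.29

Invert Spearman-Brown to solve for n:
n = r_target (1 − r_old) / [ r_old (1 − r_target) ]
n = 0.41 × (1 − 0.35) / [ 0.35 × (1 − 0.41) ]
  = 0.2665 / 0.2065 = 1.2906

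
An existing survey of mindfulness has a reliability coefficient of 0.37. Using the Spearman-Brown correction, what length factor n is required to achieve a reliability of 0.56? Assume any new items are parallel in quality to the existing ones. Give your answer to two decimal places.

Spearman-Brown solved for the length factor n:
n = r*(1 − r) / [ r (1 − r*) ]
n = 0.56(1 − 0.37) / [0.37(1 − 0.56)]
n = 0.3528 / 0.1628 ≈ 2.1671

2.17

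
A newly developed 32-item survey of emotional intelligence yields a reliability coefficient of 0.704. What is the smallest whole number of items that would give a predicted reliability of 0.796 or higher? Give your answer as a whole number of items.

53

n = 0.796(1 − 0.704) / [0.704(1 − 0.796)]
  = 0.235616 / 0.143616 = 1.6406
1.6406 × 32 = 52.50 → 53 items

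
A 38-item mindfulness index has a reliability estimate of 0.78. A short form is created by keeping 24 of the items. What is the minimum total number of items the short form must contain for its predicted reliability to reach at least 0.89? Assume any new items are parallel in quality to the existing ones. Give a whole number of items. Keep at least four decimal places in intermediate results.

87

Short-form reliability: n = 24/38 = 0.6316; r_24 = n·r/(1+(n−1)r) ≈ 0.6913
Length factor from the short form to reach 0.89: n' = 0.89(1 − 0.6913) / [0.6913(1 − 0.89)] ≈ 3.6130
Items = 3.6130 × 24 ≈ 86.71 → 87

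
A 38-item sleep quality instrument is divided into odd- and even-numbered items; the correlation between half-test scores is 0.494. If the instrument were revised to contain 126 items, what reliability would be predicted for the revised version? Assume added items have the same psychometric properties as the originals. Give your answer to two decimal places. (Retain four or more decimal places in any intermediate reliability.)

First correct the split-half correlation to full-test reliability: r_full = 2 × 0.494 / (1 + 0.494) ≈ 0.6613
Then adjust to 126 items: n = 126/38 = 3.3158
r_new = n·r_full / (1 + (n − 1)·r_full) = 2.1927 / 2.5314 ≈ 0.8662

0.87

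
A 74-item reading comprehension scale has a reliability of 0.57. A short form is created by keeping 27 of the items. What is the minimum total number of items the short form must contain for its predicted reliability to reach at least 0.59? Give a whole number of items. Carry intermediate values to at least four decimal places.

First, r for the 27-item form: n = 27/74 = 0.3649, so r_27 = 0.3649·0.57/(1 + (0.3649 − 1)·0.57) = 0.3260
Then solve for n' with r_old = 0.3260, r_target = 0.59: n' = 0.59(1 − 0.3260)/[0.3260(1 − 0.59)] = 2.9752
Total items = 2.9752 × 27 = 80.33, rounded up to 81.

81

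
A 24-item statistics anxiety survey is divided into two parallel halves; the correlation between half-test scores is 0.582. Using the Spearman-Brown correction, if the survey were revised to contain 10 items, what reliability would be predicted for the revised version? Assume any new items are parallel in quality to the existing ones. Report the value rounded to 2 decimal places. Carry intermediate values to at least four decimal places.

Spearman-Brown correction (n = 2): r_full = 2·0.582/(1 + 0.582) = 0.7358
Then adjust to 10 items: n = 10/24 = 0.4167
r_new = n·r_full / (1 + (n − 1)·r_full) = 0.3066 / 0.5708 ≈ 0.5371

0.54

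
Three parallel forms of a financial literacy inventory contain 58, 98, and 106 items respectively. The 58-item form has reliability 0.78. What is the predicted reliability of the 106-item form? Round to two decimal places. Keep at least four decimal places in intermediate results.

0.87

Only the ratio of lengths matters: n = 106/58 = 1.8276
r_{106} = n·r / (1 + (n − 1)·r) = 1.4255 / 1.6455 ≈ 0.8663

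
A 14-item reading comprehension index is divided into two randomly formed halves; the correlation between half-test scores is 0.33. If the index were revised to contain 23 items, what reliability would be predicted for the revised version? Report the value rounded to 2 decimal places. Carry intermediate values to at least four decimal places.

0.62

Full-test reliability from the split-half r: r_full = 2(0.33)/(1 + 0.33) = 0.4962
Then adjust to 23 items: n = 23/14 = 1.6429
r_new = n·r_full / (1 + (n − 1)·r_full) = 0.8152 / 1.3190 ≈ 0.6180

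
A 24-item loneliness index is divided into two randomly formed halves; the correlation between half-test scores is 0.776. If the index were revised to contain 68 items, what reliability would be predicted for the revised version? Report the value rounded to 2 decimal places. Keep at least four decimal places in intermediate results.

0.95

Full-test reliability from the split-half r: r_full = 2(0.776)/(1 + 0.776) = 0.8739
Length factor from 24 to 68 items: n = 68/24 = 2.8333
r_new = n·r_full / (1 + (n − 1)·r_full) = 2.4760 / 2.6021 ≈ 0.9515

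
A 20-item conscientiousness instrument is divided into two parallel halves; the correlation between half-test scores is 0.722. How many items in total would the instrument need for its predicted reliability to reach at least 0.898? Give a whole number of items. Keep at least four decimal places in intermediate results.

r_full = 2(0.722)/(1 + 0.722) = 0.8386
Solve Spearman-Brown for n: n = 0.898(1 − 0.8386) / [0.8386(1 − 0.898)] = 1.6944
Items = 1.6944 × 20 ≈ 33.89 → 34

34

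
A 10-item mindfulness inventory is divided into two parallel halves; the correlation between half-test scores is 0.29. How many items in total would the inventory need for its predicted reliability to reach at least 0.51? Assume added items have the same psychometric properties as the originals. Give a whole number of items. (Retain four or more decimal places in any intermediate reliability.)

r_full = 2(0.29)/(1 + 0.29) = 0.4496
n = r_tgt(1 − r_full) / [r_full(1 − r_tgt)] = 0.51 × 0.5504 / (0.4496 × 0.49) ≈ 1.2742
Items = 1.2742 × 10 ≈ 12.74 → 13

13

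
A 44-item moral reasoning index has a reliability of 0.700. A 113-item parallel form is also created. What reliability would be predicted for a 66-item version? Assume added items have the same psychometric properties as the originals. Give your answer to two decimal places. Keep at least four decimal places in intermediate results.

The 113-item form is not needed; work directly from the 44-item form with n = 66/44 = 1.5000.
r_{66} = n·r / (1 + (n − 1)·r) = 1.0500 / 1.3500 ≈ 0.7778

0.78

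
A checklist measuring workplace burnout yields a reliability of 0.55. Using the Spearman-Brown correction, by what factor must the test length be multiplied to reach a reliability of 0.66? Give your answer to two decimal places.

Rearranging the Spearman-Brown formula for n,
n = r_target (1 − r_old) / [ r_old (1 − r_target) ]
n = [0.66 × 0.45] / [0.55 × 0.34]
n = 0.2970 / 0.1870 ≈ 1.5882

1.59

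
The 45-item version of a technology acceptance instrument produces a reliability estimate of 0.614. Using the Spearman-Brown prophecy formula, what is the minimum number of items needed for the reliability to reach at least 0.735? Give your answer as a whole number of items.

Rearranging the Spearman-Brown formula for n,
n = r*(1 − r) / [ r (1 − r*) ]
n = 0.735(1 − 0.614) / [0.614(1 − 0.735)]
n = 0.283710 / 0.162710 ≈ 1.7437
So the test needs 1.7437 × 45 ≈ 78.47 items; rounding up, 79.

79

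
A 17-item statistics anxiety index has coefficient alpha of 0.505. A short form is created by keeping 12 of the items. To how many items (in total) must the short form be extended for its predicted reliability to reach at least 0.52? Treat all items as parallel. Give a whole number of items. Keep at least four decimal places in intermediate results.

First, r for the 12-item form: n = 12/17 = 0.7059, so r_12 = 0.7059·0.505/(1 + (0.7059 − 1)·0.505) = 0.4187
Length factor from the short form to reach 0.52: n' = 0.52(1 − 0.4187) / [0.4187(1 − 0.52)] ≈ 1.5040
Items = 1.5040 × 12 ≈ 18.05 → 19

19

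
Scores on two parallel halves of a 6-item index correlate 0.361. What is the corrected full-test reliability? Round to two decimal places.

0.53

The full test is twice the length of either half (n = 2).
r_full = 2(0.361) / (1 + 0.361)
       = 0.7220 / 1.3610 = 0.5305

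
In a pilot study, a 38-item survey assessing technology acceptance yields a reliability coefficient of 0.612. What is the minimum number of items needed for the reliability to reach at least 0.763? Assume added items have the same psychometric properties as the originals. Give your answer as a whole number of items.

78

Invert Spearman-Brown to solve for n:
n = r*(1 − r) / [ r (1 − r*) ]
n = 0.763 × (1 − 0.612) / [ 0.612 × (1 − 0.763) ]
n = 0.296044 / 0.145044 ≈ 2.0411
Items needed = n × 38 = 2.0411 × 38 ≈ 77.56 → round up to 78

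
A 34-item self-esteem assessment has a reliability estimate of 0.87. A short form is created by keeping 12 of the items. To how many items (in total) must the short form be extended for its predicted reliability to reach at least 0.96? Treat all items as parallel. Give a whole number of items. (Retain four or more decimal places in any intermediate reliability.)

122

First, r for the 12-item form: n = 12/34 = 0.3529, so r_12 = 0.3529·0.87/(1 + (0.3529 − 1)·0.87) = 0.7025
Length factor from the short form to reach 0.96: n' = 0.96(1 − 0.7025) / [0.7025(1 − 0.96)] ≈ 10.1637
Items = 10.1637 × 12 ≈ 121.96 → 122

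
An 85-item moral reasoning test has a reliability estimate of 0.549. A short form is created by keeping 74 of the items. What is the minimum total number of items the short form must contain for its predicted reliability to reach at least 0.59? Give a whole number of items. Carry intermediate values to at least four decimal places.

First, r for the 74-item form: n = 74/85 = 0.8706, so r_74 = 0.8706·0.549/(1 + (0.8706 − 1)·0.549) = 0.5145
Then solve for n' with r_old = 0.5145, r_target = 0.59: n' = 0.59(1 − 0.5145)/[0.5145(1 − 0.59)] = 1.3579
Total items = 1.3579 × 74 = 100.48, rounded up to 101.

101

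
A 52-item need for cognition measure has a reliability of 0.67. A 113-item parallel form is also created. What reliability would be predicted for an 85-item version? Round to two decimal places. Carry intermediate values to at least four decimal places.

0.77

Only the ratio of lengths matters: n = 85/52 = 1.6346
r_{85} = n·r / (1 + (n − 1)·r) = 1.0952 / 1.4252 ≈ 0.7685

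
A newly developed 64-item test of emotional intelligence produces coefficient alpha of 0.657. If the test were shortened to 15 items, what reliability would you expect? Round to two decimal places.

0.31

Length ratio n = 15/64 = 0.2344
Spearman-Brown: r_new = n·r / (1 + (n − 1)·r)
r_new = 0.2344·0.657 / [1 + (0.2344 − 1)·0.657]
r_new = 0.1540 / 0.4970 ≈ 0.3099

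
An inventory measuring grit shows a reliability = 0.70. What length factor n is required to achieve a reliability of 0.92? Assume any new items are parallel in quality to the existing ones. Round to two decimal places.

4.93

Spearman-Brown solved for the length factor n:
n = r_target (1 − r_old) / [ r_old (1 − r_target) ]
n = 0.92 × (1 − 0.70) / [ 0.70 × (1 − 0.92) ]
n = 0.2760 / 0.0560 ≈ 4.9286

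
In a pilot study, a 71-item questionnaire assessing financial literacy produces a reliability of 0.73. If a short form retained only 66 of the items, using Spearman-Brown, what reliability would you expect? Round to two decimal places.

The new length is 66/71 = 0.9296 times the old.
r_new = 0.9296·0.73 / [1 + (0.9296 − 1)·0.73]
     = 0.6786 / 0.9486 = 0.7154

0.72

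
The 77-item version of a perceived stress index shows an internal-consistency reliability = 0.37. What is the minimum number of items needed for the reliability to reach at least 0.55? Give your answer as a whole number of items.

161

Spearman-Brown solved for the length factor n:
n = r*(1 − r) / [ r (1 − r*) ]
n = 0.55(1 − 0.37) / [0.37(1 − 0.55)]
  = 0.3465 / 0.1665 = 2.0811
Items needed = n × 77 = 2.0811 × 77 ≈ 160.24 → round up to 161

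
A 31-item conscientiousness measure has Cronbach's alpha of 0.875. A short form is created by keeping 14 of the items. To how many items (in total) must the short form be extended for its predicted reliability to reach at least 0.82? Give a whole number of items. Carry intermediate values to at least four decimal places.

21

Short-form reliability: n = 14/31 = 0.4516; r_14 = n·r/(1+(n−1)r) ≈ 0.7597
Then solve for n' with r_old = 0.7597, r_target = 0.82: n' = 0.82(1 − 0.7597)/[0.7597(1 − 0.82)] = 1.4410
Total items = 1.4410 × 14 = 20.17, rounded up to 21.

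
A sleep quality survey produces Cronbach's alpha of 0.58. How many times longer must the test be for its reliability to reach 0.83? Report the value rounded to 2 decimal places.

Spearman-Brown solved for the length factor n:
n = r_target (1 − r_old) / [ r_old (1 − r_target) ]
n = 0.83 × (1 − 0.58) / [ 0.58 × (1 − 0.83) ]
n = 0.3486 / 0.0986 ≈ 3.5355

3.54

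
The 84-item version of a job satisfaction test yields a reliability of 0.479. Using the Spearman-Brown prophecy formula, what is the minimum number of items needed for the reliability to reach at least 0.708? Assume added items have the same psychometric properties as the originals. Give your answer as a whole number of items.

222

Invert Spearman-Brown to solve for n:
n = r_target (1 − r_old) / [ r_old (1 − r_target) ]
n = 0.708(1 − 0.479) / [0.479(1 − 0.708)]
n = 0.368868 / 0.139868 ≈ 2.6373
2.6373 × 84 = 221.53 → 222 items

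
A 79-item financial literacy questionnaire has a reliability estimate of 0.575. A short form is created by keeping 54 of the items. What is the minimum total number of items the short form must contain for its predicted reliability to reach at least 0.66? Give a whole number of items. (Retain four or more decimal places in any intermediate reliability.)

Short-form reliability: n = 54/79 = 0.6835; r_54 = n·r/(1+(n−1)r) ≈ 0.4804
Then solve for n' with r_old = 0.4804, r_target = 0.66: n' = 0.66(1 − 0.4804)/[0.4804(1 − 0.66)] = 2.0996
Total items = 2.0996 × 54 = 113.38, rounded up to 114.

114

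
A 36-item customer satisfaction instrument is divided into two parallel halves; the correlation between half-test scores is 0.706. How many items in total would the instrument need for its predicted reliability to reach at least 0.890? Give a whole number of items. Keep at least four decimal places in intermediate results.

61

Corrected full-test reliability: r_full = 2 × 0.706 / (1 + 0.706) ≈ 0.8277
Solve Spearman-Brown for n: n = 0.890(1 − 0.8277) / [0.8277(1 − 0.890)] = 1.6843
Required items = 1.6843 × 36 = 60.63, so 61 items.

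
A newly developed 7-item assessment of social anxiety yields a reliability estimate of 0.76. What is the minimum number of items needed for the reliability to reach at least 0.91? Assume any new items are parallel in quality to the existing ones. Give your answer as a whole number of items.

23

Rearranging the Spearman-Brown formula for n,
n = r*(1 − r) / [ r (1 − r*) ]
n = 0.91(1 − 0.76) / [0.76(1 − 0.91)]
  = 0.2184 / 0.0684 = 3.1930
Items needed = n × 7 = 3.1930 × 7 ≈ 22.35 → round up to 23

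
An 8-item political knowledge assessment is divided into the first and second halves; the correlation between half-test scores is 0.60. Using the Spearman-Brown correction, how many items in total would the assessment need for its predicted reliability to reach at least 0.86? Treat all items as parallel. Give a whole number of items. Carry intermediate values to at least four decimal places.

17

r_full = 2(0.60)/(1 + 0.60) = 0.7500
n = r_tgt(1 − r_full) / [r_full(1 − r_tgt)] = 0.86 × 0.2500 / (0.7500 × 0.14) ≈ 2.0476
Items = 2.0476 × 8 ≈ 16.38 → 17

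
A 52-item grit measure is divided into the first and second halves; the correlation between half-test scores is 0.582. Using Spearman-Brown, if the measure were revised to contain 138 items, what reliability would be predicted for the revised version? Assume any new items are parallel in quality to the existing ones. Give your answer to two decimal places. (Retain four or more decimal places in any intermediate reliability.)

0.88

First correct the split-half correlation to full-test reliability: r_full = 2 × 0.582 / (1 + 0.582) ≈ 0.7358
Then adjust to 138 items: n = 138/52 = 2.6538
r_new = n·r_full / (1 + (n − 1)·r_full) = 1.9527 / 2.2169 ≈ 0.8808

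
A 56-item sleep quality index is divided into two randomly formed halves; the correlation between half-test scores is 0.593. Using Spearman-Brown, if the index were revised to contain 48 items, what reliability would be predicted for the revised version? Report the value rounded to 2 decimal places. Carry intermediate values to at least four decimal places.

Full-test reliability from the split-half r: r_full = 2(0.593)/(1 + 0.593) = 0.7445
Then adjust to 48 items: n = 48/56 = 0.8571
r_new = n·r_full / (1 + (n − 1)·r_full) = 0.6381 / 0.8936 ≈ 0.7141

0.71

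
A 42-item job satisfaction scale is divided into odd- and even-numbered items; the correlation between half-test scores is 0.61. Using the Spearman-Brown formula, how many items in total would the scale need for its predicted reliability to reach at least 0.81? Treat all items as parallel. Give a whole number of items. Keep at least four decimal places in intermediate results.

58

r_full = 2(0.61)/(1 + 0.61) = 0.7578
Solve Spearman-Brown for n: n = 0.81(1 − 0.7578) / [0.7578(1 − 0.81)] = 1.3625
Items = 1.3625 × 42 ≈ 57.23 → 58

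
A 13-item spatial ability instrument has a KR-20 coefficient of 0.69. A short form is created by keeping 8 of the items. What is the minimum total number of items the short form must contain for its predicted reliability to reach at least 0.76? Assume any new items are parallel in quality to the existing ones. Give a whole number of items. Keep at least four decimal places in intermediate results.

19

First, r for the 8-item form: n = 8/13 = 0.6154, so r_8 = 0.6154·0.69/(1 + (0.6154 − 1)·0.69) = 0.5780
Length factor from the short form to reach 0.76: n' = 0.76(1 − 0.5780) / [0.5780(1 − 0.76)] ≈ 2.3120
Total items = 2.3120 × 8 = 18.50, rounded up to 19.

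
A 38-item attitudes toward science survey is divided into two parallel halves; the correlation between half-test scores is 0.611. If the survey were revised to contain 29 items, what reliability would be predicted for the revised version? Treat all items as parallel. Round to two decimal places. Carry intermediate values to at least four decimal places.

First correct the split-half correlation to full-test reliability: r_full = 2 × 0.611 / (1 + 0.611) ≈ 0.7585
Length factor from 38 to 29 items: n = 29/38 = 0.7632
r_new = n·r_full / (1 + (n − 1)·r_full) = 0.5789 / 0.8204 ≈ 0.7056

0.71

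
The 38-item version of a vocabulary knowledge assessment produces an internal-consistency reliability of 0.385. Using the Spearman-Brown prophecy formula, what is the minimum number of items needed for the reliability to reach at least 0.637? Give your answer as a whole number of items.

107

n = [0.637 × 0.615] / [0.385 × 0.363]
n = 0.391755 / 0.139755 ≈ 2.8032
So the test needs 2.8032 × 38 ≈ 106.52 items; rounding up, 107.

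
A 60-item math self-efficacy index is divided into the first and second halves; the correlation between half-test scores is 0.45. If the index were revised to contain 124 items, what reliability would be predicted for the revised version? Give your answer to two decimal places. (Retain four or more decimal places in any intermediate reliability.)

0.77

Spearman-Brown correction (n = 2): r_full = 2·0.45/(1 + 0.45) = 0.6207
Length factor from 60 to 124 items: n = 124/60 = 2.0667
r_new = n·r_full / (1 + (n − 1)·r_full) = 1.2828 / 1.6621 ≈ 0.7718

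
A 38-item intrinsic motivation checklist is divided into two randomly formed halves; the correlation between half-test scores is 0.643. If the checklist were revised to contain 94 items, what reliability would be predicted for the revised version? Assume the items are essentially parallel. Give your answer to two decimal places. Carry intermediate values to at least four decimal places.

Spearman-Brown correction (n = 2): r_full = 2·0.643/(1 + 0.643) = 0.7827
Length factor from 38 to 94 items: n = 94/38 = 2.4737
r_new = n·r_full / (1 + (n − 1)·r_full) = 1.9362 / 2.1535 ≈ 0.8991

0.90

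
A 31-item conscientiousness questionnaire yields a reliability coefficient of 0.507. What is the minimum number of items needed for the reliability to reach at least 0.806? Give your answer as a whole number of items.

126

Spearman-Brown solved for the length factor n:
n = r*(1 − r) / [ r (1 − r*) ]
n = [0.806 × 0.493] / [0.507 × 0.194]
n = 0.397358 / 0.098358 ≈ 4.0399
4.0399 × 31 = 125.24 → 126 items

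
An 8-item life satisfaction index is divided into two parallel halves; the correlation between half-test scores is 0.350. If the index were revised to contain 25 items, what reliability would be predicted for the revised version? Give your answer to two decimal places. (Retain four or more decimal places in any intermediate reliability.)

Full-test reliability from the split-half r: r_full = 2(0.350)/(1 + 0.350) = 0.5185
Then adjust to 25 items: n = 25/8 = 3.1250
r_new = n·r_full / (1 + (n − 1)·r_full) = 1.6203 / 2.1018 ≈ 0.7709

0.77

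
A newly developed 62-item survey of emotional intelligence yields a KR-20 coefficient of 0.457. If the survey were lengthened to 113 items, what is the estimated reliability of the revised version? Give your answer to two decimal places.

0.61

Length ratio n = 113/62 = 1.8226
Spearman-Brown: r_new = n·r / (1 + (n − 1)·r)
r_new = (1.8226 × 0.457) / (1 + (1.8226 − 1) × 0.457)
     = 0.8329 / 1.3759 = 0.6053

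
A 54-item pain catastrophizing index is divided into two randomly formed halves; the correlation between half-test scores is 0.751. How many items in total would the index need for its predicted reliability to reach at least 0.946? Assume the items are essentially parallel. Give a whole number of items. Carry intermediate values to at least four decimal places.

157

r_full = 2(0.751)/(1 + 0.751) = 0.8578
Solve Spearman-Brown for n: n = 0.946(1 − 0.8578) / [0.8578(1 − 0.946)] = 2.9041
Required items = 2.9041 × 54 = 156.82, so 157 items.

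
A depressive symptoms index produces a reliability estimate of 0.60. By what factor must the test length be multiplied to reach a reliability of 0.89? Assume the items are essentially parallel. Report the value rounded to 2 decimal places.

Rearranging the Spearman-Brown formula for n,
n = r_target (1 − r_old) / [ r_old (1 − r_target) ]
n = 0.89 × (1 − 0.60) / [ 0.60 × (1 − 0.89) ]
n = 0.3560 / 0.0660 ≈ 5.3939

5.39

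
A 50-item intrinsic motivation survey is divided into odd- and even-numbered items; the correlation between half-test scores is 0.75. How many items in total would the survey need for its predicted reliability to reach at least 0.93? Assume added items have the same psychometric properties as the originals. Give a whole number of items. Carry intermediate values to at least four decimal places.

111

r_full = 2(0.75)/(1 + 0.75) = 0.8571
n = r_tgt(1 − r_full) / [r_full(1 − r_tgt)] = 0.93 × 0.1429 / (0.8571 × 0.07) ≈ 2.2151
Items = 2.2151 × 50 ≈ 110.76 → 111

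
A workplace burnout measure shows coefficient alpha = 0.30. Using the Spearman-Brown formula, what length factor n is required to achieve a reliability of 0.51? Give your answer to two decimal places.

Rearranging the Spearman-Brown formula for n,
n = r_target (1 − r_old) / [ r_old (1 − r_target) ]
n = [0.51 × 0.70] / [0.30 × 0.49]
  = 0.3570 / 0.1470 = 2.4286

2.43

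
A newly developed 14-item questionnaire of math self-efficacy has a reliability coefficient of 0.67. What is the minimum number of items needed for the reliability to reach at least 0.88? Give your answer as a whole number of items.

51

n = 0.88 × (1 − 0.67) / [ 0.67 × (1 − 0.88) ]
n = 0.2904 / 0.0804 ≈ 3.6119
Items needed = n × 14 = 3.6119 × 14 ≈ 50.57 → round up to 51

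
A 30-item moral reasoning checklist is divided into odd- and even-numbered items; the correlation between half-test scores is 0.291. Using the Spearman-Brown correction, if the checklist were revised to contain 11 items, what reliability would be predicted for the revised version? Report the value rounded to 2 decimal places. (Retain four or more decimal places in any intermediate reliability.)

0.23

Full-test reliability from the split-half r: r_full = 2(0.291)/(1 + 0.291) = 0.4508
Length factor from 30 to 11 items: n = 11/30 = 0.3667
r_new = n·r_full / (1 + (n − 1)·r_full) = 0.1653 / 0.7145 ≈ 0.2314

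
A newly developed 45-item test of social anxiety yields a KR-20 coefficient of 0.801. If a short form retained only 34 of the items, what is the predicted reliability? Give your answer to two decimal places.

0.75

Length ratio n = 34/45 = 0.7556
r_new = 0.7556·0.801 / [1 + (0.7556 − 1)·0.801]
r_new = 0.6052 / 0.8042 ≈ 0.7525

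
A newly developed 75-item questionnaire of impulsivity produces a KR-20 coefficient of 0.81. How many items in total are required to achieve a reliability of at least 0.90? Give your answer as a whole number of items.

159

n = [0.90 × 0.19] / [0.81 × 0.10]
n = 0.1710 / 0.0810 ≈ 2.1111
2.1111 × 75 = 158.33 → 159 items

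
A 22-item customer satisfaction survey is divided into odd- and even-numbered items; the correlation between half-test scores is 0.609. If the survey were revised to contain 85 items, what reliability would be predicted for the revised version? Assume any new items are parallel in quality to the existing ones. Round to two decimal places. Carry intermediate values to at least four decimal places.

0.92

Spearman-Brown correction (n = 2): r_full = 2·0.609/(1 + 0.609) = 0.7570
Then adjust to 85 items: n = 85/22 = 3.8636
r_new = n·r_full / (1 + (n − 1)·r_full) = 2.9247 / 3.1677 ≈ 0.9233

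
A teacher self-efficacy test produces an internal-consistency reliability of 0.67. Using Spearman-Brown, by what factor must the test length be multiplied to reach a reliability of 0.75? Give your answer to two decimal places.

1.48

n = [0.75 × 0.33] / [0.67 × 0.25]
n = 0.2475 / 0.1675 ≈ 1.4776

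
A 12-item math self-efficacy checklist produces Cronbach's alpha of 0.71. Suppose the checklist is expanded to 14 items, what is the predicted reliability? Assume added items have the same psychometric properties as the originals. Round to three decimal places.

n = 14/12 = 1.1667
By Spearman-Brown, r_new = n r / (1 + (n − 1) r).
r_new = (1.1667 × 0.71) / (1 + (1.1667 − 1) × 0.71)
r_new = 0.8284 / 1.1184 ≈ 0.7407

0.741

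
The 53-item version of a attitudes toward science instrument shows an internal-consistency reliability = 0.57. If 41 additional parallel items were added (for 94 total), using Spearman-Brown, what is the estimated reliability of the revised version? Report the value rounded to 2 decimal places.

Length ratio n = 94/53 = 1.7736
Apply the Spearman-Brown prophecy formula, r' = nr / [1 + (n − 1)r]:
r_new = 1.7736·0.57 / [1 + (1.7736 − 1)·0.57]
r_new = 1.0110 / 1.4410 ≈ 0.7016

0.70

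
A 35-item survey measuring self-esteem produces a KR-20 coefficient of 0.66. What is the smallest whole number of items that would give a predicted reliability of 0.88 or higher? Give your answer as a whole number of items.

Invert Spearman-Brown to solve for n:
n = r_target (1 − r_old) / [ r_old (1 − r_target) ]
n = [0.88 × 0.34] / [0.66 × 0.12]
  = 0.2992 / 0.0792 = 3.7778
So the test needs 3.7778 × 35 ≈ 132.22 items; rounding up, 133.

133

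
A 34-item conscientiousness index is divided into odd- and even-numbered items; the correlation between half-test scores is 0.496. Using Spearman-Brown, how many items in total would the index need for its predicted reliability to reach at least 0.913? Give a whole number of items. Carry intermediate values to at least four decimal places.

r_full = 2(0.496)/(1 + 0.496) = 0.6631
n = r_tgt(1 − r_full) / [r_full(1 − r_tgt)] = 0.913 × 0.3369 / (0.6631 × 0.087) ≈ 5.3318
Items = 5.3318 × 34 ≈ 181.28 → 182

182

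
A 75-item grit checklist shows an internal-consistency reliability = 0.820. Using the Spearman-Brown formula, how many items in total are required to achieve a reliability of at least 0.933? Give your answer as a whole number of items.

230

Rearranging the Spearman-Brown formula for n,
n = r*(1 − r) / [ r (1 − r*) ]
n = [0.933 × 0.180] / [0.820 × 0.067]
  = 0.167940 / 0.054940 = 3.0568
3.0568 × 75 = 229.26 → 230 items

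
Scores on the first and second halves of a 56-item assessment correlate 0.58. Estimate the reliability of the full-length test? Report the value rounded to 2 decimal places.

0.73

Each half is half the length of the full test, so the full test is n = 2 times a half.
r_full = 2(0.58) / (1 + 0.58)
r_full = 1.1600 / 1.5800 ≈ 0.7342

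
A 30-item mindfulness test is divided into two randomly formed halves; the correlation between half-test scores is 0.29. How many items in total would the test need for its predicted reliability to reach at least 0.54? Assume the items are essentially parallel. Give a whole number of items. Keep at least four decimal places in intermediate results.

Corrected full-test reliability: r_full = 2 × 0.29 / (1 + 0.29) ≈ 0.4496
Solve Spearman-Brown for n: n = 0.54(1 − 0.4496) / [0.4496(1 − 0.54)] = 1.4371
Items = 1.4371 × 30 ≈ 43.11 → 44

44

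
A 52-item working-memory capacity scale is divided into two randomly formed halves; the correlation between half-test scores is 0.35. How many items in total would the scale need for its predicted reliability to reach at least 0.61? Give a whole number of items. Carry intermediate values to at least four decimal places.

Corrected full-test reliability: r_full = 2 × 0.35 / (1 + 0.35) ≈ 0.5185
Solve Spearman-Brown for n: n = 0.61(1 − 0.5185) / [0.5185(1 − 0.61)] = 1.4525
Items = 1.4525 × 52 ≈ 75.53 → 76

76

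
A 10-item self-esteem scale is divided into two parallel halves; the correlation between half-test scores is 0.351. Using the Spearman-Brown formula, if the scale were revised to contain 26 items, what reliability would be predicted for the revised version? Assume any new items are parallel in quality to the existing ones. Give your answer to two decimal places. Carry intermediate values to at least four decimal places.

0.74

Full-test reliability from the split-half r: r_full = 2(0.351)/(1 + 0.351) = 0.5196
Then adjust to 26 items: n = 26/10 = 2.6000
r_new = n·r_full / (1 + (n − 1)·r_full) = 1.3510 / 1.8314 ≈ 0.7377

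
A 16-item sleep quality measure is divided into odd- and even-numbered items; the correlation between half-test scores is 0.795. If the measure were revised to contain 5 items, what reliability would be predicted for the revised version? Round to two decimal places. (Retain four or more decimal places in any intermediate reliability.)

First correct the split-half correlation to full-test reliability: r_full = 2 × 0.795 / (1 + 0.795) ≈ 0.8858
Length factor from 16 to 5 items: n = 5/16 = 0.3125
r_new = n·r_full / (1 + (n − 1)·r_full) = 0.2768 / 0.3910 ≈ 0.7079

0.71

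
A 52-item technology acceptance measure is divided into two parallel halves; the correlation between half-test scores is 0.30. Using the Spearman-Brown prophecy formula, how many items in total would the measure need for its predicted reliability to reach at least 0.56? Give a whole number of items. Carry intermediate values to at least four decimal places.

78

r_full = 2(0.30)/(1 + 0.30) = 0.4615
n = r_tgt(1 − r_full) / [r_full(1 − r_tgt)] = 0.56 × 0.5385 / (0.4615 × 0.44) ≈ 1.4851
Required items = 1.4851 × 52 = 77.23, so 78 items.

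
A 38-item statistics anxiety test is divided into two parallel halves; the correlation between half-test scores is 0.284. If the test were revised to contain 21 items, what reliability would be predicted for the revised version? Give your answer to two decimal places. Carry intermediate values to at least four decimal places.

First correct the split-half correlation to full-test reliability: r_full = 2 × 0.284 / (1 + 0.284) ≈ 0.4424
Length factor from 38 to 21 items: n = 21/38 = 0.5526
r_new = n·r_full / (1 + (n − 1)·r_full) = 0.2445 / 0.8021 ≈ 0.3048

0.30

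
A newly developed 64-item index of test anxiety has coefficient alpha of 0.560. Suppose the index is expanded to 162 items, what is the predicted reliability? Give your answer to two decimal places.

Length ratio n = 162/64 = 2.5312
r_new = 2.5312·0.560 / [1 + (2.5312 − 1)·0.560]
     = 1.4175 / 1.8575 = 0.7631

0.76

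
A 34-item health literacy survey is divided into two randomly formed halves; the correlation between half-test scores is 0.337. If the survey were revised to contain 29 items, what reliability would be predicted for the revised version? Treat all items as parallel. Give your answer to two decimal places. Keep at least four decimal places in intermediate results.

Spearman-Brown correction (n = 2): r_full = 2·0.337/(1 + 0.337) = 0.5041
Then adjust to 29 items: n = 29/34 = 0.8529
r_new = n·r_full / (1 + (n − 1)·r_full) = 0.4299 / 0.9258 ≈ 0.4644

0.46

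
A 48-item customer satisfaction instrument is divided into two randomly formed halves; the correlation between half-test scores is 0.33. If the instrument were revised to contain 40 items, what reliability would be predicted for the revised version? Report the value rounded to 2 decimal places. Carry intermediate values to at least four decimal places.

0.45

Full-test reliability from the split-half r: r_full = 2(0.33)/(1 + 0.33) = 0.4962
Length factor from 48 to 40 items: n = 40/48 = 0.8333
r_new = n·r_full / (1 + (n − 1)·r_full) = 0.4135 / 0.9173 ≈ 0.4508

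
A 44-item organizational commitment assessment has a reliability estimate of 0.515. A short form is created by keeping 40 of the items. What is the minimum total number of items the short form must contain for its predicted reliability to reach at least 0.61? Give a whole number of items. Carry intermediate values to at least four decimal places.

First, r for the 40-item form: n = 40/44 = 0.9091, so r_40 = 0.9091·0.515/(1 + (0.9091 − 1)·0.515) = 0.4912
Length factor from the short form to reach 0.61: n' = 0.61(1 − 0.4912) / [0.4912(1 − 0.61)] ≈ 1.6201
Items = 1.6201 × 40 ≈ 64.80 → 65

65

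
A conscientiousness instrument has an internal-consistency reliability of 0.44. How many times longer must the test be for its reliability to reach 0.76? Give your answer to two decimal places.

Spearman-Brown solved for the length factor n:
n = r*(1 − r) / [ r (1 − r*) ]
n = [0.76 × 0.56] / [0.44 × 0.24]
  = 0.4256 / 0.1056 = 4.0303

4.03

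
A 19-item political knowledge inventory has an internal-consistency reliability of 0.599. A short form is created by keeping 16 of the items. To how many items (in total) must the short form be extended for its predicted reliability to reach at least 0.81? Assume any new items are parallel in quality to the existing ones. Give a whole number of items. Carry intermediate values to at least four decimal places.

55

Short-form reliability: n = 16/19 = 0.8421; r_16 = n·r/(1+(n−1)r) ≈ 0.5571
Length factor from the short form to reach 0.81: n' = 0.81(1 − 0.5571) / [0.5571(1 − 0.81)] ≈ 3.3893
Total items = 3.3893 × 16 = 54.23, rounded up to 55.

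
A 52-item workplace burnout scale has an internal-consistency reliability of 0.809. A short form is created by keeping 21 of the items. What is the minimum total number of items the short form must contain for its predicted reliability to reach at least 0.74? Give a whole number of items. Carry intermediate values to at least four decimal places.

First, r for the 21-item form: n = 21/52 = 0.4038, so r_21 = 0.4038·0.809/(1 + (0.4038 − 1)·0.809) = 0.6310
Then solve for n' with r_old = 0.6310, r_target = 0.74: n' = 0.74(1 − 0.6310)/[0.6310(1 − 0.74)] = 1.6644
Total items = 1.6644 × 21 = 34.95, rounded up to 35.

35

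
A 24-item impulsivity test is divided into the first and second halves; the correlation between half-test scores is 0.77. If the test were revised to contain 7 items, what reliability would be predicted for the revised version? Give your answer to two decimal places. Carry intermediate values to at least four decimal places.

0.66

Spearman-Brown correction (n = 2): r_full = 2·0.77/(1 + 0.77) = 0.8701
Length factor from 24 to 7 items: n = 7/24 = 0.2917
r_new = n·r_full / (1 + (n − 1)·r_full) = 0.2538 / 0.3837 ≈ 0.6615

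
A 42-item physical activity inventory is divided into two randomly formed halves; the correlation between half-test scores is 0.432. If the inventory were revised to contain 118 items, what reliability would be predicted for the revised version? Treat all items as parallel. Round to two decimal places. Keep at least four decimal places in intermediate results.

First correct the split-half correlation to full-test reliability: r_full = 2 × 0.432 / (1 + 0.432) ≈ 0.6034
Then adjust to 118 items: n = 118/42 = 2.8095
r_new = n·r_full / (1 + (n − 1)·r_full) = 1.6953 / 2.0919 ≈ 0.8104

0.81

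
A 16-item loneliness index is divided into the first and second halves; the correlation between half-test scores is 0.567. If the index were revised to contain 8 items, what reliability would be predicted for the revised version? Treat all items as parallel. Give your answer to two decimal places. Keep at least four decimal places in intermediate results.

Spearman-Brown correction (n = 2): r_full = 2·0.567/(1 + 0.567) = 0.7237
Then adjust to 8 items: n = 8/16 = 0.5000
r_new = n·r_full / (1 + (n − 1)·r_full) = 0.3619 / 0.6381 ≈ 0.5672

0.57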